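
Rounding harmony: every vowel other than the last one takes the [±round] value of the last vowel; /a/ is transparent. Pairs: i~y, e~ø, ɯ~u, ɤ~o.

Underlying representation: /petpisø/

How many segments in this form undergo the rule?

2

/e/ harmonizes with /ø/ ([+round]) → [ø]
/i/ harmonizes with /ø/ ([+round]) → [y]
2 segments change.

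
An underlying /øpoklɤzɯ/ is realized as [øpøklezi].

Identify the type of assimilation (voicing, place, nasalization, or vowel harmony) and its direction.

vowel harmony, progressive

/o/→[ø] /ɤ/→[e] /ɯ/→[i].
Vowels agree with the first vowel, so the harmony is progressive.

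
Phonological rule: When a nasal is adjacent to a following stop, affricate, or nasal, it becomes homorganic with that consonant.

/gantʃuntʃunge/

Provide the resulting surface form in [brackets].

/n/ before /tʃ/ (palatal) → [ɲ]
/n/ before /tʃ/ (palatal) → [ɲ]
/n/ before /g/ (velar) → [ŋ]

[gaɲtʃuɲtʃuŋge]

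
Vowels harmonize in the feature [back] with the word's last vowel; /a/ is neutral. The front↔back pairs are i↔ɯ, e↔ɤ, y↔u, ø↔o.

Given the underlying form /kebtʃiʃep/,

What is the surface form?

no segment meets the rule's conditions; no change.

[kebtʃiʃep]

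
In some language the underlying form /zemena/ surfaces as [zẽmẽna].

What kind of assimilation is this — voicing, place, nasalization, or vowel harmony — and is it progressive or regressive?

nasalization, regressive

/e/→[ẽ] /e/→[ẽ].
Each target copies a feature from the following segment, so the direction is regressive.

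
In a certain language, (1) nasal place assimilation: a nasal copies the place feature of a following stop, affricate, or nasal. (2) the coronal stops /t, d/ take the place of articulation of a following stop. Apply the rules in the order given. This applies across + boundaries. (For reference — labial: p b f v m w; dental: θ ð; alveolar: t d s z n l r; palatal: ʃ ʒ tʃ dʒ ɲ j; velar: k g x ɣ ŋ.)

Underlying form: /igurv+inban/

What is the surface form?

[igurv+imban]

Rule 1: /n/ before /b/ (labial) → [m]
After rule 1: igurv+imban
Rule 2: no segment meets the rule's conditions; no change.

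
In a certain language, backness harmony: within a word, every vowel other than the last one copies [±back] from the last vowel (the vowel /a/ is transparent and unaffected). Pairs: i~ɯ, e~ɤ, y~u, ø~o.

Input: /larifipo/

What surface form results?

[larɯfɯpo]

/i/ harmonizes with /o/ ([+back]) → [ɯ]
/i/ harmonizes with /o/ ([+back]) → [ɯ]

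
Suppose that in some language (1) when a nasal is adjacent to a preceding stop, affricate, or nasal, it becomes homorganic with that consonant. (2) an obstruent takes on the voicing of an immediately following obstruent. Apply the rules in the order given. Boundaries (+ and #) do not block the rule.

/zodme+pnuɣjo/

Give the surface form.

[zodne+pmuɣjo]

Rule 1: /m/ after /d/ (alveolar) → [n]
Rule 1: /n/ after /p/ (labial) → [m]
After rule 1: zodne+pmuɣjo
Rule 2: no segment meets the rule's conditions; no change.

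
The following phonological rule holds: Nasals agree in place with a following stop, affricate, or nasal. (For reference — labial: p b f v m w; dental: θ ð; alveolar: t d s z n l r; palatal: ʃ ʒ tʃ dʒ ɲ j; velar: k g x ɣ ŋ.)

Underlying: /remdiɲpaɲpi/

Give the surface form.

/m/ before /d/ (alveolar) → [n]
/ɲ/ before /p/ (labial) → [m]
/ɲ/ before /p/ (labial) → [m]

[rendimpampi]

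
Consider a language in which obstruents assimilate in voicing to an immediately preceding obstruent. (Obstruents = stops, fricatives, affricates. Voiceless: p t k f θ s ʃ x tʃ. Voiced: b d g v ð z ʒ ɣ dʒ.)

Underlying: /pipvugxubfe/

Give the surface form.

/v/ after /p/ (voiceless) → [f]
/x/ after /g/ (voiced) → [ɣ]
/f/ after /b/ (voiced) → [v]

[pipfugɣubve]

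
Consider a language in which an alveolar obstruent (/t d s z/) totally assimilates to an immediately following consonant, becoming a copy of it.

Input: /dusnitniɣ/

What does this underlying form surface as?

[dunninniɣ]

/s/ before /n/ → [n] (total assimilation)
/t/ before /n/ → [n] (total assimilation)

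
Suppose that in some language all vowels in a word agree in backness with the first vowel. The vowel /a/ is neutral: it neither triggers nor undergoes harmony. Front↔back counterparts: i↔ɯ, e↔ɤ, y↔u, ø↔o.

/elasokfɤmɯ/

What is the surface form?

[elasøkfemi]

/o/ harmonizes with /e/ ([-back]) → [ø]
/ɤ/ harmonizes with /e/ ([-back]) → [e]
/ɯ/ harmonizes with /e/ ([-back]) → [i]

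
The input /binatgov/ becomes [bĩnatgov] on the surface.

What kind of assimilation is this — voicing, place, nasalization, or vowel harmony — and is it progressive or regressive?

nasalization, regressive

/i/→[ĩ].
Each target copies a feature from the following segment, so the direction is regressive.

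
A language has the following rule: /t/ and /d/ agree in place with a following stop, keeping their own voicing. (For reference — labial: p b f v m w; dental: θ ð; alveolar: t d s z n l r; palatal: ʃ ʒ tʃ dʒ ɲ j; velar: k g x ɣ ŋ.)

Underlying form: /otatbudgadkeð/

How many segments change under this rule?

3

/t/ before /b/ (labial) → [p]
/d/ before /g/ (velar) → [g]
/d/ before /k/ (velar) → [g]
3 segments change.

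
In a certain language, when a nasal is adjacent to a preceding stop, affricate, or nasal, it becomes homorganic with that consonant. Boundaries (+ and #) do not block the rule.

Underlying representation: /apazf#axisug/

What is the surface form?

no segment meets the rule's conditions; no change.

[apazf#axisug]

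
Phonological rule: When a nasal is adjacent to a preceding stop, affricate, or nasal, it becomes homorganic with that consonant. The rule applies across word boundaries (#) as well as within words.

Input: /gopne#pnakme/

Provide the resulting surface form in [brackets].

[gopme#pmakŋe]

/n/ after /p/ (labial) → [m]
/n/ after /p/ (labial) → [m]
/m/ after /k/ (velar) → [ŋ]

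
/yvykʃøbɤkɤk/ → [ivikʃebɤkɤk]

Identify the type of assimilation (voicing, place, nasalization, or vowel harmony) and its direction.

vowel harmony, regressive

/y/→[i] /y/→[i] /ø/→[e].
Vowels agree with the last vowel, so the harmony is regressive.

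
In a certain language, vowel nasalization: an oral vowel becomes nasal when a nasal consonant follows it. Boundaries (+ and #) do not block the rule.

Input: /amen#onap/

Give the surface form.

/a/ before nasal /m/ → [ã]
/e/ before nasal /n/ → [ẽ]
/o/ before nasal /n/ → [õ]

[ãmẽn#õnap]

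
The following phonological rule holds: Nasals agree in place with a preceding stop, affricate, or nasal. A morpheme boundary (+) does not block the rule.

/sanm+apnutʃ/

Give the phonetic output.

[sann+apmutʃ]

/m/ after /n/ (alveolar) → [n]
/n/ after /p/ (labial) → [m]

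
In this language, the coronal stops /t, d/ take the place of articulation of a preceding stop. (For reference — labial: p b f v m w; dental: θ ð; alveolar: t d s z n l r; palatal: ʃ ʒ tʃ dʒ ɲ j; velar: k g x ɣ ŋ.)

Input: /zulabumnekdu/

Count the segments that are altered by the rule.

/d/ after /k/ (velar) → [g]
1 segment changes.

1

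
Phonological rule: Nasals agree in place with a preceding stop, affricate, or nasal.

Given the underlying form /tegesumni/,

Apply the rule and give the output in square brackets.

[tegesummi]

/n/ after /m/ (labial) → [m]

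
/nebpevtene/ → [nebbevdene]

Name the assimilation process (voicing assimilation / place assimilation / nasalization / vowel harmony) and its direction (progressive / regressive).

/p/→[b] /t/→[d].
Each target copies a feature from the preceding segment, so the direction is progressive.

voicing assimilation, progressive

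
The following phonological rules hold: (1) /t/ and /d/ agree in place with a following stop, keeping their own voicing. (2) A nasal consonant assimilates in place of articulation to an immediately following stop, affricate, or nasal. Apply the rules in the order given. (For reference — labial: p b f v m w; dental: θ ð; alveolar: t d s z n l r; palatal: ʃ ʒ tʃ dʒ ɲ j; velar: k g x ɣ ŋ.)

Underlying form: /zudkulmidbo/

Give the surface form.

Rule 1: /d/ before /k/ (velar) → [g]
Rule 1: /d/ before /b/ (labial) → [b]
After rule 1: zugkulmibbo
Rule 2: no segment meets the rule's conditions; no change.

[zugkulmibbo]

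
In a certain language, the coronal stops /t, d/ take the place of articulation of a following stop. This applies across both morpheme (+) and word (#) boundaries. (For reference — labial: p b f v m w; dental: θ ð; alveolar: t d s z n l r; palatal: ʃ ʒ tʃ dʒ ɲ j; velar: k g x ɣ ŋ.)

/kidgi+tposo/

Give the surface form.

/d/ before /g/ (velar) → [g]
/t/ before /p/ (labial) → [p]

[kiggi+pposo]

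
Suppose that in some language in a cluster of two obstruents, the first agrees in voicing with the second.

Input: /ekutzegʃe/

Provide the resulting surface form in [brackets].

[ekudzekʃe]

/t/ before /z/ (voiced) → [d]
/g/ before /ʃ/ (voiceless) → [k]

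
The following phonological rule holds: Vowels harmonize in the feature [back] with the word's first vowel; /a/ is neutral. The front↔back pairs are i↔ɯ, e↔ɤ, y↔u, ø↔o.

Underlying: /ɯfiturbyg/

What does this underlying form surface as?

[ɯfɯturbug]

/i/ harmonizes with /ɯ/ ([+back]) → [ɯ]
/y/ harmonizes with /ɯ/ ([+back]) → [u]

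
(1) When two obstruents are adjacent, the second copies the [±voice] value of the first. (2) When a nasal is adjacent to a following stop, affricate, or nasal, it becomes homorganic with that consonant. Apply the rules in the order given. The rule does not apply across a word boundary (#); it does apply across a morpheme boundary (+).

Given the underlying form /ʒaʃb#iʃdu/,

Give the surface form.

Rule 1: /b/ after /ʃ/ (voiceless) → [p]
Rule 1: /d/ after /ʃ/ (voiceless) → [t]
After rule 1: ʒaʃp#iʃtu
Rule 2: no segment meets the rule's conditions; no change.

[ʒaʃp#iʃtu]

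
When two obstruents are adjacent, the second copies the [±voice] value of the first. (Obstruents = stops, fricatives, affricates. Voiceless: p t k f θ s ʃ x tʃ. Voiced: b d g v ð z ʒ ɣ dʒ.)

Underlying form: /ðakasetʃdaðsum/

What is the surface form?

/d/ after /tʃ/ (voiceless) → [t]
/s/ after /ð/ (voiced) → [z]

[ðakasetʃtaðzum]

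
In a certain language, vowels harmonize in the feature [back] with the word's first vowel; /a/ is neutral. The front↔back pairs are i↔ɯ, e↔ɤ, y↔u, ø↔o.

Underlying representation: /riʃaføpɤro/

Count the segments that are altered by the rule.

/ɤ/ harmonizes with /i/ ([-back]) → [e]
/o/ harmonizes with /i/ ([-back]) → [ø]
2 segments change.

2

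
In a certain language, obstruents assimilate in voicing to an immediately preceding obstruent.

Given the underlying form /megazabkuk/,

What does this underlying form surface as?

[megazabguk]

/k/ after /b/ (voiced) → [g]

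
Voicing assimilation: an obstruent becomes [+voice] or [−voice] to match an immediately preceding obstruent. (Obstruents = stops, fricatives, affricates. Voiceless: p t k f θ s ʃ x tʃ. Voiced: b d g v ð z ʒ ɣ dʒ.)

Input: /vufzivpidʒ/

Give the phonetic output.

/z/ after /f/ (voiceless) → [s]
/p/ after /v/ (voiced) → [b]

[vufsivbidʒ]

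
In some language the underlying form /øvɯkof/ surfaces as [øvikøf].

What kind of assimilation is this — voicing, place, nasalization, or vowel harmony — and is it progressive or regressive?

/ɯ/→[i] /o/→[ø].
Vowels agree with the first vowel, so the harmony is progressive.

vowel harmony, progressive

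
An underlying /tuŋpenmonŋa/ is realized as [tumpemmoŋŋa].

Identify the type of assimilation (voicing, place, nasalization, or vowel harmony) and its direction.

/ŋ/→[m] /n/→[m] /n/→[ŋ].
Each target copies a feature from the following segment, so the direction is regressive.

place assimilation, regressive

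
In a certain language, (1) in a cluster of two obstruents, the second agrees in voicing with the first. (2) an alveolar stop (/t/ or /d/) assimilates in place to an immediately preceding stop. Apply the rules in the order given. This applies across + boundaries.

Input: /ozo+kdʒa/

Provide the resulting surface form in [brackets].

Rule 1: /dʒ/ after /k/ (voiceless) → [tʃ]
After rule 1: ozo+ktʃa
Rule 2: no segment meets the rule's conditions; no change.

[ozo+ktʃa]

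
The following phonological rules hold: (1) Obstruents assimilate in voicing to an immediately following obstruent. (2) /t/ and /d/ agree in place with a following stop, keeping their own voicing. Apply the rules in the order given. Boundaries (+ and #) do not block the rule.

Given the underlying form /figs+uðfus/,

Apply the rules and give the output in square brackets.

[fiks+uθfus]

Rule 1: /g/ before /s/ (voiceless) → [k]
Rule 1: /ð/ before /f/ (voiceless) → [θ]
After rule 1: fiks+uθfus
Rule 2: no segment meets the rule's conditions; no change.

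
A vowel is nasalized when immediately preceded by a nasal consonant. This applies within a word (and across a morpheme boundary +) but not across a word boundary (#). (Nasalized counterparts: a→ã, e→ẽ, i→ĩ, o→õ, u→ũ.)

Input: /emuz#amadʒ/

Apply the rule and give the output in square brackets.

/u/ after nasal /m/ → [ũ]
/a/ after nasal /m/ → [ã]

[emũz#amãdʒ]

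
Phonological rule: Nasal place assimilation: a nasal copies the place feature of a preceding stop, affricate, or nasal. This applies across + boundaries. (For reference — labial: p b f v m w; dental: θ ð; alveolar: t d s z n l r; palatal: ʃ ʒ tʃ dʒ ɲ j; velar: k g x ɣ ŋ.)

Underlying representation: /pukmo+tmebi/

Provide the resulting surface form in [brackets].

/m/ after /k/ (velar) → [ŋ]
/m/ after /t/ (alveolar) → [n]

[pukŋo+tnebi]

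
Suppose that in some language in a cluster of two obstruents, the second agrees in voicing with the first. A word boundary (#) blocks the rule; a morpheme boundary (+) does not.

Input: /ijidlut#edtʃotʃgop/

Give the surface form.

/tʃ/ after /d/ (voiced) → [dʒ]
/g/ after /tʃ/ (voiceless) → [k]

[ijidlut#eddʒotʃkop]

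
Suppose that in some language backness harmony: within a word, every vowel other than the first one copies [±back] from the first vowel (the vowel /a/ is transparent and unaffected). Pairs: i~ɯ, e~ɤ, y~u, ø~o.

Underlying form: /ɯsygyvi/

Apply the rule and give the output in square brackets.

/y/ harmonizes with /ɯ/ ([+back]) → [u]
/y/ harmonizes with /ɯ/ ([+back]) → [u]
/i/ harmonizes with /ɯ/ ([+back]) → [ɯ]

[ɯsuguvɯ]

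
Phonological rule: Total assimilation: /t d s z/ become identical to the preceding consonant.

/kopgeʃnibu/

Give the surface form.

no segment meets the rule's conditions; no change.

[kopgeʃnibu]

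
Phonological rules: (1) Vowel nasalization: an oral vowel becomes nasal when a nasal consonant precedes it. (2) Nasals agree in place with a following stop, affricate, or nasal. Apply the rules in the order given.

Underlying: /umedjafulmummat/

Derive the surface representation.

Rule 1: /e/ after nasal /m/ → [ẽ]
Rule 1: /u/ after nasal /m/ → [ũ]
Rule 1: /a/ after nasal /m/ → [ã]
After rule 1: umẽdjafulmũmmãt
Rule 2: no segment meets the rule's conditions; no change.

[umẽdjafulmũmmãt]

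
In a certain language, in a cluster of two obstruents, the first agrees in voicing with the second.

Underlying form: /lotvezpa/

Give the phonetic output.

/t/ before /v/ (voiced) → [d]
/z/ before /p/ (voiceless) → [s]

[lodvespa]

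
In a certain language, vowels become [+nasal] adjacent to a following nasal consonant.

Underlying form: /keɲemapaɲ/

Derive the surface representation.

/e/ before nasal /ɲ/ → [ẽ]
/e/ before nasal /m/ → [ẽ]
/a/ before nasal /ɲ/ → [ã]

[kẽɲẽmapãɲ]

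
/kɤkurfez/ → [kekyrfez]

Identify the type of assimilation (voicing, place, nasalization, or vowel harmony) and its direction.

/ɤ/→[e] /u/→[y].
Vowels agree with the last vowel, so the harmony is regressive.

vowel harmony, regressive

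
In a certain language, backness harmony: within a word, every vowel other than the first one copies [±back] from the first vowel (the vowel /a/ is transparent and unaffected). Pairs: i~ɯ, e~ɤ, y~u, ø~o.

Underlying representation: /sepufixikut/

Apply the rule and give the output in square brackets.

/u/ harmonizes with /e/ ([-back]) → [y]
/u/ harmonizes with /e/ ([-back]) → [y]

[sepyfixikyt]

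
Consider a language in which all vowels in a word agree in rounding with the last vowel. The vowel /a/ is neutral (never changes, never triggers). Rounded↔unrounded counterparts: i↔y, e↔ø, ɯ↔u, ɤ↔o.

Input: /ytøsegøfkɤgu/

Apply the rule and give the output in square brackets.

/e/ harmonizes with /u/ ([+round]) → [ø]
/ɤ/ harmonizes with /u/ ([+round]) → [o]

[ytøsøgøfkogu]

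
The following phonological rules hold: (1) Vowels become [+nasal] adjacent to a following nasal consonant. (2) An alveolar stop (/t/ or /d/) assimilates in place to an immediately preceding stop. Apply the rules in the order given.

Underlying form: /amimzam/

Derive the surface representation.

Rule 1: /a/ before nasal /m/ → [ã]
Rule 1: /i/ before nasal /m/ → [ĩ]
Rule 1: /a/ before nasal /m/ → [ã]
After rule 1: ãmĩmzãm
Rule 2: no segment meets the rule's conditions; no change.

[ãmĩmzãm]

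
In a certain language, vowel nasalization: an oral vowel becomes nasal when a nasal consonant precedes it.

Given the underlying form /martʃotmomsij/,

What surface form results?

/a/ after nasal /m/ → [ã]
/o/ after nasal /m/ → [õ]

[mãrtʃotmõmsij]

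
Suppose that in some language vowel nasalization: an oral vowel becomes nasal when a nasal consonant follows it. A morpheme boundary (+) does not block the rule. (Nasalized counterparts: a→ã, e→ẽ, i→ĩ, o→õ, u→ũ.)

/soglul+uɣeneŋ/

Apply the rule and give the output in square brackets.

[soglul+uɣẽnẽŋ]

/e/ before nasal /n/ → [ẽ]
/e/ before nasal /ŋ/ → [ẽ]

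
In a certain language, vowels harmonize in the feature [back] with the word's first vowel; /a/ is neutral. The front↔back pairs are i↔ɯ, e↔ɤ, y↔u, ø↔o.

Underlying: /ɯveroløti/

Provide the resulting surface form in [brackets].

/e/ harmonizes with /ɯ/ ([+back]) → [ɤ]
/ø/ harmonizes with /ɯ/ ([+back]) → [o]
/i/ harmonizes with /ɯ/ ([+back]) → [ɯ]

[ɯvɤrolotɯ]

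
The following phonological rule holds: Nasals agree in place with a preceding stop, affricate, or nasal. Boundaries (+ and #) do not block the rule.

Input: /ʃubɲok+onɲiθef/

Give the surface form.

[ʃubmok+onniθef]

/ɲ/ after /b/ (labial) → [m]
/ɲ/ after /n/ (alveolar) → [n]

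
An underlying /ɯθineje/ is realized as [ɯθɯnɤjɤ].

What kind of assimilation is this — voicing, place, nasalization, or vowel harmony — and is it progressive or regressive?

/i/→[ɯ] /e/→[ɤ] /e/→[ɤ].
Vowels agree with the first vowel, so the harmony is progressive.

vowel harmony, progressive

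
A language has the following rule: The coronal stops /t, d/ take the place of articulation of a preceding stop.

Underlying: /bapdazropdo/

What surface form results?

[bapbazropbo]

/d/ after /p/ (labial) → [b]
/d/ after /p/ (labial) → [b]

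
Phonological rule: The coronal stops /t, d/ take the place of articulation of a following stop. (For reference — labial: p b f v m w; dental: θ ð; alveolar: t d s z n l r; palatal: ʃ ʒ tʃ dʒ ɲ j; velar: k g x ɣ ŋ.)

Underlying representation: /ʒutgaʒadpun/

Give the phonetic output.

[ʒukgaʒabpun]

/t/ before /g/ (velar) → [k]
/d/ before /p/ (labial) → [b]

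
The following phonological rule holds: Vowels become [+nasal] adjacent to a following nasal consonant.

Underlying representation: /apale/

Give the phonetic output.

[apale]

no segment meets the rule's conditions; no change.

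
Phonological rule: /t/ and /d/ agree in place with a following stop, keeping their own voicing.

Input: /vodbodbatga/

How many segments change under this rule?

/d/ before /b/ (labial) → [b]
/d/ before /b/ (labial) → [b]
/t/ before /g/ (velar) → [k]
3 segments change.

3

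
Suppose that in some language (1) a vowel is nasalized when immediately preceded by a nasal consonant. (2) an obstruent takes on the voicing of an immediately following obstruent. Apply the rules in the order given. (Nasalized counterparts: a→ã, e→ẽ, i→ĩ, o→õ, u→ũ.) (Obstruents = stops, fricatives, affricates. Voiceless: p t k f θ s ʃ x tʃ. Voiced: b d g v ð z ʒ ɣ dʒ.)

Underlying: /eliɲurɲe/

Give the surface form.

Rule 1: /u/ after nasal /ɲ/ → [ũ]
Rule 1: /e/ after nasal /ɲ/ → [ẽ]
After rule 1: eliɲũrɲẽ
Rule 2: no segment meets the rule's conditions; no change.

[eliɲũrɲẽ]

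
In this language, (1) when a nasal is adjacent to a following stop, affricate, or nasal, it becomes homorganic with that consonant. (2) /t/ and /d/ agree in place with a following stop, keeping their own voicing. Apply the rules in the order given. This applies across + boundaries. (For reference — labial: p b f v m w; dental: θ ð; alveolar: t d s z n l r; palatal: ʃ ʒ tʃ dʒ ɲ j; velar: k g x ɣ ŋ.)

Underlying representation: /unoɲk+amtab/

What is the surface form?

Rule 1: /ɲ/ before /k/ (velar) → [ŋ]
Rule 1: /m/ before /t/ (alveolar) → [n]
After rule 1: unoŋk+antab
Rule 2: no segment meets the rule's conditions; no change.

[unoŋk+antab]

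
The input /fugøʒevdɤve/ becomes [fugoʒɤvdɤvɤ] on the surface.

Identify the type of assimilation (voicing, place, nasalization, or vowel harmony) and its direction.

/ø/→[o] /e/→[ɤ] /e/→[ɤ].
Vowels agree with the first vowel, so the harmony is progressive.

vowel harmony, progressive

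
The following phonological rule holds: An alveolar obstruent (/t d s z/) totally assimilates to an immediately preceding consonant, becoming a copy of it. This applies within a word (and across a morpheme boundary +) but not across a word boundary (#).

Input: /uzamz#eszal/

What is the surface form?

/z/ after /m/ → [m] (total assimilation)
/z/ after /s/ → [s] (total assimilation)

[uzamm#essal]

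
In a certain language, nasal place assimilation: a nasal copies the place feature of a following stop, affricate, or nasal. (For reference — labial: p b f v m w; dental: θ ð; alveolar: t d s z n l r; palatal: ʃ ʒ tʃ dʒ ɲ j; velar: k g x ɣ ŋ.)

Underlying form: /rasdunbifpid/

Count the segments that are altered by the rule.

1

/n/ before /b/ (labial) → [m]
1 segment changes.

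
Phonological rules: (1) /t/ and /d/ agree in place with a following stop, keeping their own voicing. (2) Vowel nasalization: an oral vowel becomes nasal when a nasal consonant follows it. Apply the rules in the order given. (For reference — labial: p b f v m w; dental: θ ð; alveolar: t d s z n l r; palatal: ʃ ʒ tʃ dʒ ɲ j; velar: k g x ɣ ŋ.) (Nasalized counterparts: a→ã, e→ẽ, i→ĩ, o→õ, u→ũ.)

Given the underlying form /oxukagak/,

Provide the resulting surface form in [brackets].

Rule 1: no segment meets the rule's conditions; no change.
After rule 1: oxukagak
Rule 2: no segment meets the rule's conditions; no change.

[oxukagak]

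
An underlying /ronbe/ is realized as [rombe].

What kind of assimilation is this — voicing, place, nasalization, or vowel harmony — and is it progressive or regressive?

/n/→[m].
Each target copies a feature from the following segment, so the direction is regressive.

place assimilation, regressive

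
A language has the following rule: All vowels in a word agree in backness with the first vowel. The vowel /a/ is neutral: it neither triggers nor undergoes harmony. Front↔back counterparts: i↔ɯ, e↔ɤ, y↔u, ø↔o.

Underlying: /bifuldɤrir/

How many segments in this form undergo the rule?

2

/u/ harmonizes with /i/ ([-back]) → [y]
/ɤ/ harmonizes with /i/ ([-back]) → [e]
2 segments change.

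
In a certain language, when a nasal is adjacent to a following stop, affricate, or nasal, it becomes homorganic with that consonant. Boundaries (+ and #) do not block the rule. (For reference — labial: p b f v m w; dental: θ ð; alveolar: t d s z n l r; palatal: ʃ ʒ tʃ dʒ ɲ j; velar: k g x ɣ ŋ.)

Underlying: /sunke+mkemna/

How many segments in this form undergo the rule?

/n/ before /k/ (velar) → [ŋ]
/m/ before /k/ (velar) → [ŋ]
/m/ before /n/ (alveolar) → [n]
3 segments change.

3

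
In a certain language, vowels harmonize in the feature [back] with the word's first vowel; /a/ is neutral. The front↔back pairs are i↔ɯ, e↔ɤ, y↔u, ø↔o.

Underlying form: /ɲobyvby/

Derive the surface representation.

/y/ harmonizes with /o/ ([+back]) → [u]
/y/ harmonizes with /o/ ([+back]) → [u]

[ɲobuvbu]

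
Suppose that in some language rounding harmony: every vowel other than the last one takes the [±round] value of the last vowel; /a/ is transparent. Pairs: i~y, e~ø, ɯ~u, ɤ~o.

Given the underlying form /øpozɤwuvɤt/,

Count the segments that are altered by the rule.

3

/ø/ harmonizes with /ɤ/ ([-round]) → [e]
/o/ harmonizes with /ɤ/ ([-round]) → [ɤ]
/u/ harmonizes with /ɤ/ ([-round]) → [ɯ]
3 segments change.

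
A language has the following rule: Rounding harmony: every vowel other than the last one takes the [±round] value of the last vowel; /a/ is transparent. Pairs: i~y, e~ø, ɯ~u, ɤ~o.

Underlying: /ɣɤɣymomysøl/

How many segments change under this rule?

/ɤ/ harmonizes with /ø/ ([+round]) → [o]
1 segment changes.

1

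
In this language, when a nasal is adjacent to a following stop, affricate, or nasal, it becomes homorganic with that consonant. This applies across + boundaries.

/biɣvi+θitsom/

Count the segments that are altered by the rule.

0

No segment meets the rule's conditions.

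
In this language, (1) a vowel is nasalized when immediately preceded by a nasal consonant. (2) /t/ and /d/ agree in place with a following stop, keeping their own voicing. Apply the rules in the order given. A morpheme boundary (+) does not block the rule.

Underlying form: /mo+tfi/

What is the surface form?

Rule 1: /o/ after nasal /m/ → [õ]
After rule 1: mõ+tfi
Rule 2: no segment meets the rule's conditions; no change.

[mõ+tfi]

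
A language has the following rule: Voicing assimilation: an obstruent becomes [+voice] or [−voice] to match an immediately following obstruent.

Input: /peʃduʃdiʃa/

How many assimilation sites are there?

/ʃ/ before /d/ (voiced) → [ʒ]
/ʃ/ before /d/ (voiced) → [ʒ]
2 segments change.

2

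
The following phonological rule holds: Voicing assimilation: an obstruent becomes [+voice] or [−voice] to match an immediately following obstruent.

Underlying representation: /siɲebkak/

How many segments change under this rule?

/b/ before /k/ (voiceless) → [p]
1 segment changes.

1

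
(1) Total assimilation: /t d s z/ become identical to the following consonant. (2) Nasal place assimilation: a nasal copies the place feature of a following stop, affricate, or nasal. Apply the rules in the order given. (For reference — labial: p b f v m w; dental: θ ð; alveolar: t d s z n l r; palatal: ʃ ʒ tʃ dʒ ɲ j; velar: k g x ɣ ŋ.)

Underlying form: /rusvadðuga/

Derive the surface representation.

[ruvvaððuga]

Rule 1: /s/ before /v/ → [v] (total assimilation)
Rule 1: /d/ before /ð/ → [ð] (total assimilation)
After rule 1: ruvvaððuga
Rule 2: no segment meets the rule's conditions; no change.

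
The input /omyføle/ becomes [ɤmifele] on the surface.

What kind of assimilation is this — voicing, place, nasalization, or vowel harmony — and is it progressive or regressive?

vowel harmony, regressive

/o/→[ɤ] /y/→[i] /ø/→[e].
Vowels agree with the last vowel, so the harmony is regressive.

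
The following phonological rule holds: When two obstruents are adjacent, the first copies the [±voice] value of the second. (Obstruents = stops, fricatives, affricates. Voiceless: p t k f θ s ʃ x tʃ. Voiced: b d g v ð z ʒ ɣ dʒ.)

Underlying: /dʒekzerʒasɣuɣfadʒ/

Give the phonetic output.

/k/ before /z/ (voiced) → [g]
/s/ before /ɣ/ (voiced) → [z]
/ɣ/ before /f/ (voiceless) → [x]

[dʒegzerʒazɣuxfadʒ]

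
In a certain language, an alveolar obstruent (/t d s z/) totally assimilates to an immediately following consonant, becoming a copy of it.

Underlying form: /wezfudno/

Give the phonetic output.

[weffunno]

/z/ before /f/ → [f] (total assimilation)
/d/ before /n/ → [n] (total assimilation)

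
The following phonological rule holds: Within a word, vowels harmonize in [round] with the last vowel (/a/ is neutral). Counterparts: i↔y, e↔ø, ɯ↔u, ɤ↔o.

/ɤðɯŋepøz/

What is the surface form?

/ɤ/ harmonizes with /ø/ ([+round]) → [o]
/ɯ/ harmonizes with /ø/ ([+round]) → [u]
/e/ harmonizes with /ø/ ([+round]) → [ø]

[oðuŋøpøz]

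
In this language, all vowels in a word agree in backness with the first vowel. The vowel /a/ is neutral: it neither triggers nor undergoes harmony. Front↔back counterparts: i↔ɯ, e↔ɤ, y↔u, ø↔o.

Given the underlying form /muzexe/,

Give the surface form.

[muzɤxɤ]

/e/ harmonizes with /u/ ([+back]) → [ɤ]
/e/ harmonizes with /u/ ([+back]) → [ɤ]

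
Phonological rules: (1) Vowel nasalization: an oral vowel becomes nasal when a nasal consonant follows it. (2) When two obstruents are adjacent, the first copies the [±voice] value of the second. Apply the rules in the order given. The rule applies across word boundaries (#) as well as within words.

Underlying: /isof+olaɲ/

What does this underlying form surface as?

[isof+olãɲ]

Rule 1: /a/ before nasal /ɲ/ → [ã]
After rule 1: isof+olãɲ
Rule 2: no segment meets the rule's conditions; no change.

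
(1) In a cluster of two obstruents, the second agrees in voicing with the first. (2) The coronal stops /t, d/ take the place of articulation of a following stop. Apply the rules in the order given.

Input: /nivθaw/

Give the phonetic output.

[nivðaw]

Rule 1: /θ/ after /v/ (voiced) → [ð]
After rule 1: nivðaw
Rule 2: no segment meets the rule's conditions; no change.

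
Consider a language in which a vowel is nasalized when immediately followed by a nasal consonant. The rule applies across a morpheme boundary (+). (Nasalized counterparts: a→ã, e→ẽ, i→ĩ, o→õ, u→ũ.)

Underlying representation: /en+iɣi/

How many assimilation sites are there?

1

/e/ before nasal /n/ → [ẽ]
1 segment changes.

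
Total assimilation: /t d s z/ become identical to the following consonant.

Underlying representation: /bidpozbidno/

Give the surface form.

[bippobbinno]

/d/ before /p/ → [p] (total assimilation)
/z/ before /b/ → [b] (total assimilation)
/d/ before /n/ → [n] (total assimilation)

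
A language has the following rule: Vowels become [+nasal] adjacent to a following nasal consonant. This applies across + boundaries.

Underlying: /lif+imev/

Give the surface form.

[lif+ĩmev]

/i/ before nasal /m/ → [ĩ]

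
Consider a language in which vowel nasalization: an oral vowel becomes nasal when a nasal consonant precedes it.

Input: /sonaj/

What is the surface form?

[sonãj]

/a/ after nasal /n/ → [ã]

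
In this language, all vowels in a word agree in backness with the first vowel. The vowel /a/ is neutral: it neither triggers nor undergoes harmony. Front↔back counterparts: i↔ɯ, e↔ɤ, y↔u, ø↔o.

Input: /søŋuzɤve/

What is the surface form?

[søŋyzeve]

/u/ harmonizes with /ø/ ([-back]) → [y]
/ɤ/ harmonizes with /ø/ ([-back]) → [e]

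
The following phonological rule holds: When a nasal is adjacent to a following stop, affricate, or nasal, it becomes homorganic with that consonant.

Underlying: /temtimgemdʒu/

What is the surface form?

/m/ before /t/ (alveolar) → [n]
/m/ before /g/ (velar) → [ŋ]
/m/ before /dʒ/ (palatal) → [ɲ]

[tentiŋgeɲdʒu]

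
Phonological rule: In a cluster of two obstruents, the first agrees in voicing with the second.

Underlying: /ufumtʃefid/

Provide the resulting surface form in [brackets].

no segment meets the rule's conditions; no change.

[ufumtʃefid]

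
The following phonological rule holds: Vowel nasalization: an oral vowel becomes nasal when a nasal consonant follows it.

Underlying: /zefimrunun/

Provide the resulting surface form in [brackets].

[zefĩmrũnũn]

/i/ before nasal /m/ → [ĩ]
/u/ before nasal /n/ → [ũ]
/u/ before nasal /n/ → [ũ]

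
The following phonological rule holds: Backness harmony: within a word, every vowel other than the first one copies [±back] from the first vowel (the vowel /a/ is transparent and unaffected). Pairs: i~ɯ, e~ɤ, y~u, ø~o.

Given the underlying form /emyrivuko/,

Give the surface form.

/u/ harmonizes with /e/ ([-back]) → [y]
/o/ harmonizes with /e/ ([-back]) → [ø]

[emyrivykø]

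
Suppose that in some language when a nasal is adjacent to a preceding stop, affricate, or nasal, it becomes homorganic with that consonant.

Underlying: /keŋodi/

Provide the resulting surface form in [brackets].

[keŋodi]

no segment meets the rule's conditions; no change.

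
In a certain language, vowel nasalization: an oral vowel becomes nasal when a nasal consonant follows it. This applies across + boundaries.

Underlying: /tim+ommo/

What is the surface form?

/i/ before nasal /m/ → [ĩ]
/o/ before nasal /m/ → [õ]

[tĩm+õmmo]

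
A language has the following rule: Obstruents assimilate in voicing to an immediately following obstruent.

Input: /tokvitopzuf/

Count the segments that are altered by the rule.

2

/k/ before /v/ (voiced) → [g]
/p/ before /z/ (voiced) → [b]
2 segments change.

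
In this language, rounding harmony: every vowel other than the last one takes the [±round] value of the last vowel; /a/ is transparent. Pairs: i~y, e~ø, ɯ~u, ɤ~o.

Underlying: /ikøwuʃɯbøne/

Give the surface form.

/ø/ harmonizes with /e/ ([-round]) → [e]
/u/ harmonizes with /e/ ([-round]) → [ɯ]
/ø/ harmonizes with /e/ ([-round]) → [e]

[ikewɯʃɯbene]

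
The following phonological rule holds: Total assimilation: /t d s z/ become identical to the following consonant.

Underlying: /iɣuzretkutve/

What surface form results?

[iɣurrekkuvve]

/z/ before /r/ → [r] (total assimilation)
/t/ before /k/ → [k] (total assimilation)
/t/ before /v/ → [v] (total assimilation)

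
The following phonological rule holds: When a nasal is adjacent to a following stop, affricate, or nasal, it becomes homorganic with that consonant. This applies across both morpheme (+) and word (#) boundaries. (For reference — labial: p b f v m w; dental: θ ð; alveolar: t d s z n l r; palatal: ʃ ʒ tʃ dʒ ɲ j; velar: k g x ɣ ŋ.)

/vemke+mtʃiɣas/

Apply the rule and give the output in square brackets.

[veŋke+ɲtʃiɣas]

/m/ before /k/ (velar) → [ŋ]
/m/ before /tʃ/ (palatal) → [ɲ]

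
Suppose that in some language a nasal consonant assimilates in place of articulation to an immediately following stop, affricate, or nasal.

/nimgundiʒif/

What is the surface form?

/m/ before /g/ (velar) → [ŋ]

[niŋgundiʒif]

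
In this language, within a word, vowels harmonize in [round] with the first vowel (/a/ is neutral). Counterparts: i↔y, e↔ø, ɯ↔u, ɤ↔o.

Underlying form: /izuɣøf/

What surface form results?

[izɯɣef]

/u/ harmonizes with /i/ ([-round]) → [ɯ]
/ø/ harmonizes with /i/ ([-round]) → [e]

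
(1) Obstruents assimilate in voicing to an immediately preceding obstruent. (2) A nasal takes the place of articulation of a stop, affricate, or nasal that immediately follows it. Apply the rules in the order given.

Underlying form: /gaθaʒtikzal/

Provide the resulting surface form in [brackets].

Rule 1: /t/ after /ʒ/ (voiced) → [d]
Rule 1: /z/ after /k/ (voiceless) → [s]
After rule 1: gaθaʒdiksal
Rule 2: no segment meets the rule's conditions; no change.

[gaθaʒdiksal]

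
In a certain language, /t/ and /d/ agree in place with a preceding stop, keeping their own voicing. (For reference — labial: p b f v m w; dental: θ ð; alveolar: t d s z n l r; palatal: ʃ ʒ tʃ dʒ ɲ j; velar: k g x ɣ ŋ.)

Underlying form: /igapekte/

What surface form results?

[igapekke]

/t/ after /k/ (velar) → [k]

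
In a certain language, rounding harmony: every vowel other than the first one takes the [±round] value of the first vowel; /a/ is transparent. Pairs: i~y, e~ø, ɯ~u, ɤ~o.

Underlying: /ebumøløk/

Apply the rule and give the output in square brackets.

[ebɯmelek]

/u/ harmonizes with /e/ ([-round]) → [ɯ]
/ø/ harmonizes with /e/ ([-round]) → [e]
/ø/ harmonizes with /e/ ([-round]) → [e]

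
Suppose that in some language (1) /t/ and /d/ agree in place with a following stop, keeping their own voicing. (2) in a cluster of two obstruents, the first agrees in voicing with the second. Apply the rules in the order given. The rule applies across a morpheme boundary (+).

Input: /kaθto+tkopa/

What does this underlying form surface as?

[kaθto+kkopa]

Rule 1: /t/ before /k/ (velar) → [k]
After rule 1: kaθto+kkopa
Rule 2: no segment meets the rule's conditions; no change.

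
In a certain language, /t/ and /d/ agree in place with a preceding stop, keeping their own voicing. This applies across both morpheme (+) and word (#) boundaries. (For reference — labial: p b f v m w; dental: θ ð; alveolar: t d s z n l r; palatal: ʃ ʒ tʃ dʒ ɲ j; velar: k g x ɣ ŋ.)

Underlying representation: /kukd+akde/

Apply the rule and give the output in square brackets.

[kukg+akge]

/d/ after /k/ (velar) → [g]
/d/ after /k/ (velar) → [g]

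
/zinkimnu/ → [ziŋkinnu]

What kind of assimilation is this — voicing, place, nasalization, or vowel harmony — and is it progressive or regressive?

place assimilation, regressive

/n/→[ŋ] /m/→[n].
Each target copies a feature from the following segment, so the direction is regressive.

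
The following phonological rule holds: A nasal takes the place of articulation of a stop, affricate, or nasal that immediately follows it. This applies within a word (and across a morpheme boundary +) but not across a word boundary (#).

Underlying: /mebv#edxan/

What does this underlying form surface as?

no segment meets the rule's conditions; no change.

[mebv#edxan]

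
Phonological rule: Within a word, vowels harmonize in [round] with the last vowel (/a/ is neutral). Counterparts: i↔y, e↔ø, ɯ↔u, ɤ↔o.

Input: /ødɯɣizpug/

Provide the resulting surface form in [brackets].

/ɯ/ harmonizes with /u/ ([+round]) → [u]
/i/ harmonizes with /u/ ([+round]) → [y]

[øduɣyzpug]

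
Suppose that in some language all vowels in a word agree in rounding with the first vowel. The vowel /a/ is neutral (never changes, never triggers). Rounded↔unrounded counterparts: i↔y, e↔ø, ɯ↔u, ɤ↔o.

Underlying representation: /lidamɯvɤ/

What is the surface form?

no segment meets the rule's conditions; no change.

[lidamɯvɤ]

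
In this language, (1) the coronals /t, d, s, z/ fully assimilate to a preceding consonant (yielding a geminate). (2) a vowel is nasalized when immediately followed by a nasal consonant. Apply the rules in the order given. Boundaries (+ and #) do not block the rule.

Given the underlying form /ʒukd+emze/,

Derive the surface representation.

[ʒukk+ẽmme]

Rule 1: /d/ after /k/ → [k] (total assimilation)
Rule 1: /z/ after /m/ → [m] (total assimilation)
After rule 1: ʒukk+emme
Rule 2: /e/ before nasal /m/ → [ẽ]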